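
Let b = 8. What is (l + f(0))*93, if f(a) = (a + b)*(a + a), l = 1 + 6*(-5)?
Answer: -2697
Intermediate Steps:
l = -29 (l = 1 - 30 = -29)
f(a) = 2*a*(8 + a) (f(a) = (a + 8)*(a + a) = (8 + a)*(2*a) = 2*a*(8 + a))
(l + f(0))*93 = (-29 + 2*0*(8 + 0))*93 = (-29 + 2*0*8)*93 = (-29 + 0)*93 = -29*93 = -2697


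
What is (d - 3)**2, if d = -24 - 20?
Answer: 2209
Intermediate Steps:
d = -44
(d - 3)**2 = (-44 - 3)**2 = (-47)**2 = 2209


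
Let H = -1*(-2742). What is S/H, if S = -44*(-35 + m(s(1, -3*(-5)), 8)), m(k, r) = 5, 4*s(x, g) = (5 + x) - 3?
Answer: 220/457 ≈ 0.48140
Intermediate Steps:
s(x, g) = ½ + x/4 (s(x, g) = ((5 + x) - 3)/4 = (2 + x)/4 = ½ + x/4)
S = 1320 (S = -44*(-35 + 5) = -44*(-30) = 1320)
H = 2742
S/H = 1320/2742 = 1320*(1/2742) = 220/457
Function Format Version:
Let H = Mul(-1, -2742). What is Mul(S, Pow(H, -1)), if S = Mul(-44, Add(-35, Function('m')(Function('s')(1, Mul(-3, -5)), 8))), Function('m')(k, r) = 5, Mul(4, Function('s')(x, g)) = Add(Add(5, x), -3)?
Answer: Rational(220, 457) ≈ 0.48140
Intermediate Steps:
Function('s')(x, g) = Add(Rational(1, 2), Mul(Rational(1, 4), x)) (Function('s')(x, g) = Mul(Rational(1, 4), Add(Add(5, x), -3)) = Mul(Rational(1, 4), Add(2, x)) = Add(Rational(1, 2), Mul(Rational(1, 4), x)))
S = 1320 (S = Mul(-44, Add(-35, 5)) = Mul(-44, -30) = 1320)
H = 2742
Mul(S, Pow(H, -1)) = Mul(1320, Pow(2742, -1)) = Mul(1320, Rational(1, 2742)) = Rational(220, 457)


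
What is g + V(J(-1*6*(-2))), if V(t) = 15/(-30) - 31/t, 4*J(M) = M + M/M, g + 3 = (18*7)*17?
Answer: 55353/26 ≈ 2129.0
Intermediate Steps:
g = 2139 (g = -3 + (18*7)*17 = -3 + 126*17 = -3 + 2142 = 2139)
J(M) = 1/4 + M/4 (J(M) = (M + M/M)/4 = (M + 1)/4 = (1 + M)/4 = 1/4 + M/4)
V(t) = -1/2 - 31/t (V(t) = 15*(-1/30) - 31/t = -1/2 - 31/t)
g + V(J(-1*6*(-2))) = 2139 + (-62 - (1/4 + (-1*6*(-2))/4))/(2*(1/4 + (-1*6*(-2))/4)) = 2139 + (-62 - (1/4 + (-6*(-2))/4))/(2*(1/4 + (-6*(-2))/4)) = 2139 + (-62 - (1/4 + (1/4)*12))/(2*(1/4 + (1/4)*12)) = 2139 + (-62 - (1/4 + 3))/(2*(1/4 + 3)) = 2139 + (-62 - 1*13/4)/(2*(13/4)) = 2139 + (1/2)*(4/13)*(-62 - 13/4) = 2139 + (1/2)*(4/13)*(-261/4) = 2139 - 261/26 = 55353/26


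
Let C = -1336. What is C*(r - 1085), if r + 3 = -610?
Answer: 2268528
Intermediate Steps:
r = -613 (r = -3 - 610 = -613)
C*(r - 1085) = -1336*(-613 - 1085) = -1336*(-1698) = 2268528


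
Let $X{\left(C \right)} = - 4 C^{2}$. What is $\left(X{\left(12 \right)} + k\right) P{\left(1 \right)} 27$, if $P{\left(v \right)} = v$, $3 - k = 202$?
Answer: $-20925$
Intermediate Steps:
$k = -199$ ($k = 3 - 202 = -199$)
$\left(X{\left(12 \right)} + k\right) P{\left(1 \right)} 27 = \left(- 4 \cdot 12^{2} - 199\right) 1 \cdot 27 = \left(\left(-4\right) 144 - 199\right) 27 = \left(-576 - 199\right) 27 = \left(-775\right) 27 = -20925$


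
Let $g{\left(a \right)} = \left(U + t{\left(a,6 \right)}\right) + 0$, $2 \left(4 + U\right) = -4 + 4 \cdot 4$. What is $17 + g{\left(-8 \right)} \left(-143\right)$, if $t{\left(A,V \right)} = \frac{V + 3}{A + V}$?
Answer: $\frac{749}{2} \approx 374.5$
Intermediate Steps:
$U = 2$ ($U = -4 + \frac{-4 + 4 \cdot 4}{2} = -4 + \frac{-4 + 16}{2} = -4 + \frac{1}{2} \cdot 12 = -4 + 6 = 2$)
$t{\left(A,V \right)} = \frac{3 + V}{A + V}$
$g{\left(a \right)} = 2 + \frac{9}{6 + a}$ ($g{\left(a \right)} = \left(2 + \frac{3 + 6}{a + 6}\right) + 0 = \left(2 + \frac{1}{6 + a} 9\right) + 0 = \left(2 + \frac{9}{6 + a}\right) + 0 = 2 + \frac{9}{6 + a}$)
$17 + g{\left(-8 \right)} \left(-143\right) = 17 + \frac{21 + 2 \left(-8\right)}{6 - 8} \left(-143\right) = 17 + \frac{21 - 16}{-2} \left(-143\right) = 17 + \left(- \frac{1}{2}\right) 5 \left(-143\right) = 17 - - \frac{715}{2} = 17 + \frac{715}{2} = \frac{749}{2}$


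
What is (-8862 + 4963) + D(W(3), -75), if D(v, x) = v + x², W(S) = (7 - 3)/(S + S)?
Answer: 5180/3 ≈ 1726.7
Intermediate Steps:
W(S) = 2/S (W(S) = 4/((2*S)) = 4*(1/(2*S)) = 2/S)
(-8862 + 4963) + D(W(3), -75) = (-8862 + 4963) + (2/3 + (-75)²) = -3899 + (2*(⅓) + 5625) = -3899 + (⅔ + 5625) = -3899 + 16877/3 = 5180/3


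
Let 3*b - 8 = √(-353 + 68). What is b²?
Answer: (8 + I*√285)²/9 ≈ -24.556 + 30.012*I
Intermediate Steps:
b = 8/3 + I*√285/3 (b = 8/3 + √(-353 + 68)/3 = 8/3 + √(-285)/3 = 8/3 + (I*√285)/3 = 8/3 + I*√285/3 ≈ 2.6667 + 5.6273*I)
b² = (8/3 + I*√285/3)²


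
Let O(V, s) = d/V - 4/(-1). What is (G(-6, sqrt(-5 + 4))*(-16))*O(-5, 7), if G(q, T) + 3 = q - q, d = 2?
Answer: 864/5 ≈ 172.80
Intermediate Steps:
O(V, s) = 4 + 2/V (O(V, s) = 2/V - 4/(-1) = 2/V - 4*(-1) = 2/V + 4 = 4 + 2/V)
G(q, T) = -3 (G(q, T) = -3 + (q - q) = -3 + 0 = -3)
(G(-6, sqrt(-5 + 4))*(-16))*O(-5, 7) = (-3*(-16))*(4 + 2/(-5)) = 48*(4 + 2*(-1/5)) = 48*(4 - 2/5) = 48*(18/5) = 864/5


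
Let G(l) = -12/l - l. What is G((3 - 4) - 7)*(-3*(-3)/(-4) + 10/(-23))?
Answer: -4693/184 ≈ -25.505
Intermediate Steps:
G(l) = -l - 12/l
G((3 - 4) - 7)*(-3*(-3)/(-4) + 10/(-23)) = (-((3 - 4) - 7) - 12/((3 - 4) - 7))*(-3*(-3)/(-4) + 10/(-23)) = (-(-1 - 7) - 12/(-1 - 7))*(9*(-1/4) + 10*(-1/23)) = (-1*(-8) - 12/(-8))*(-9/4 - 10/23) = (8 - 12*(-1/8))*(-247/92) = (8 + 3/2)*(-247/92) = (19/2)*(-247/92) = -4693/184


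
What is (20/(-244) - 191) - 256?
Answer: -27272/61 ≈ -447.08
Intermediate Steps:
(20/(-244) - 191) - 256 = (20*(-1/244) - 191) - 256 = (-5/61 - 191) - 256 = -11656/61 - 256 = -27272/61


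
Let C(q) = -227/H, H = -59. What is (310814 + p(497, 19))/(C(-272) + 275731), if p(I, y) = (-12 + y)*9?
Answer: 18341743/16268356 ≈ 1.1274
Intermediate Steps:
p(I, y) = -108 + 9*y
C(q) = 227/59 (C(q) = -227/(-59) = -227*(-1/59) = 227/59)
(310814 + p(497, 19))/(C(-272) + 275731) = (310814 + (-108 + 9*19))/(227/59 + 275731) = (310814 + (-108 + 171))/(16268356/59) = (310814 + 63)*(59/16268356) = 310877*(59/16268356) = 18341743/16268356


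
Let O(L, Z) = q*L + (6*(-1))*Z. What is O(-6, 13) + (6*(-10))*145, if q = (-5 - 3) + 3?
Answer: -8748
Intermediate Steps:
q = -5 (q = -8 + 3 = -5)
O(L, Z) = -6*Z - 5*L (O(L, Z) = -5*L + (6*(-1))*Z = -5*L - 6*Z = -6*Z - 5*L)
O(-6, 13) + (6*(-10))*145 = (-6*13 - 5*(-6)) + (6*(-10))*145 = (-78 + 30) - 60*145 = -48 - 8700 = -8748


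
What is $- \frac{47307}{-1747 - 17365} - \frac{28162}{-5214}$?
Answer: $\frac{392445421}{49824984} \approx 7.8765$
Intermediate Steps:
$- \frac{47307}{-1747 - 17365} - \frac{28162}{-5214} = - \frac{47307}{-1747 - 17365} - - \frac{14081}{2607} = - \frac{47307}{-19112} + \frac{14081}{2607} = \left(-47307\right) \left(- \frac{1}{19112}\right) + \frac{14081}{2607} = \frac{47307}{19112} + \frac{14081}{2607} = \frac{392445421}{49824984}$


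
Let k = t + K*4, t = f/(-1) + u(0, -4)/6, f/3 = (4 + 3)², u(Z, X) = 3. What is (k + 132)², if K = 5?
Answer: 121/4 ≈ 30.250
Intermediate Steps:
f = 147 (f = 3*(4 + 3)² = 3*7² = 3*49 = 147)
t = -293/2 (t = 147/(-1) + 3/6 = 147*(-1) + 3*(⅙) = -147 + ½ = -293/2 ≈ -146.50)
k = -253/2 (k = -293/2 + 5*4 = -293/2 + 20 = -253/2 ≈ -126.50)
(k + 132)² = (-253/2 + 132)² = (11/2)² = 121/4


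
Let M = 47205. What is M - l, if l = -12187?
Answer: 59392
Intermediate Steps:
M - l = 47205 - 1*(-12187) = 47205 + 12187 = 59392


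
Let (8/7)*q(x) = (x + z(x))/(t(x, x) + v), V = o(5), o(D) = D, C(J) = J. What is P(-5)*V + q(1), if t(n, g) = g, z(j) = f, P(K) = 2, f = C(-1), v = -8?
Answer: 10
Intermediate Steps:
f = -1
z(j) = -1
V = 5
q(x) = 7*(-1 + x)/(8*(-8 + x)) (q(x) = 7*((x - 1)/(x - 8))/8 = 7*((-1 + x)/(-8 + x))/8 = 7*(-1 + x)/(8*(-8 + x)))
P(-5)*V + q(1) = 2*5 + 7*(-1 + 1)/(8*(-8 + 1)) = 10 + (7/8)*0/(-7) = 10 + (7/8)*(-1/7)*0 = 10 + 0 = 10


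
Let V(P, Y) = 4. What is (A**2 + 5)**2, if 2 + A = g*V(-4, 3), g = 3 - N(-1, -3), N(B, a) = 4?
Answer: 1681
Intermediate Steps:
g = -1 (g = 3 - 1*4 = 3 - 4 = -1)
A = -6 (A = -2 - 1*4 = -2 - 4 = -6)
(A**2 + 5)**2 = ((-6)**2 + 5)**2 = (36 + 5)**2 = 41**2 = 1681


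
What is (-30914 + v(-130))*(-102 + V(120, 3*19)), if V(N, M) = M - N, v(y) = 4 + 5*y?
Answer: 5207400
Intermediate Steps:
(-30914 + v(-130))*(-102 + V(120, 3*19)) = (-30914 + (4 + 5*(-130)))*(-102 + (3*19 - 1*120)) = (-30914 + (4 - 650))*(-102 + (57 - 120)) = (-30914 - 646)*(-102 - 63) = -31560*(-165) = 5207400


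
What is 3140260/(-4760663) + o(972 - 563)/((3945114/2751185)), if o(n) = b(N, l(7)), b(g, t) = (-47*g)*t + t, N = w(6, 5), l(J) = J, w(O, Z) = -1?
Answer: 731393238981740/3130226375097 ≈ 233.66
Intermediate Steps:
N = -1
b(g, t) = t - 47*g*t (b(g, t) = -47*g*t + t = t - 47*g*t)
o(n) = 336 (o(n) = 7*(1 - 47*(-1)) = 7*(1 + 47) = 7*48 = 336)
3140260/(-4760663) + o(972 - 563)/((3945114/2751185)) = 3140260/(-4760663) + 336/((3945114/2751185)) = 3140260*(-1/4760663) + 336/((3945114*(1/2751185))) = -3140260/4760663 + 336/(3945114/2751185) = -3140260/4760663 + 336*(2751185/3945114) = -3140260/4760663 + 154066360/657519 = 731393238981740/3130226375097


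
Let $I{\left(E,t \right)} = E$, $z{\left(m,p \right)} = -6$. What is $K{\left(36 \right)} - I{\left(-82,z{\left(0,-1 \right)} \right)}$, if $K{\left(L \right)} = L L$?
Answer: $1378$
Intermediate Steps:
$K{\left(L \right)} = L^{2}$
$K{\left(36 \right)} - I{\left(-82,z{\left(0,-1 \right)} \right)} = 36^{2} - -82 = 1296 + 82 = 1378$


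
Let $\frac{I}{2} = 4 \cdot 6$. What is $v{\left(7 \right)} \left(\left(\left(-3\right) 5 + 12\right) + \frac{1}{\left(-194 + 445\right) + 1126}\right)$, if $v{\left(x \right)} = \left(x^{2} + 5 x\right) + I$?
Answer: $- \frac{181720}{459} \approx -395.9$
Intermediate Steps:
$I = 48$ ($I = 2 \cdot 4 \cdot 6 = 2 \cdot 24 = 48$)
$v{\left(x \right)} = 48 + x^{2} + 5 x$ ($v{\left(x \right)} = \left(x^{2} + 5 x\right) + 48 = 48 + x^{2} + 5 x$)
$v{\left(7 \right)} \left(\left(\left(-3\right) 5 + 12\right) + \frac{1}{\left(-194 + 445\right) + 1126}\right) = \left(48 + 7^{2} + 5 \cdot 7\right) \left(\left(\left(-3\right) 5 + 12\right) + \frac{1}{\left(-194 + 445\right) + 1126}\right) = \left(48 + 49 + 35\right) \left(\left(-15 + 12\right) + \frac{1}{251 + 1126}\right) = 132 \left(-3 + \frac{1}{1377}\right) = 132 \left(- \frac{4130}{1377}\right) = - \frac{181720}{459}$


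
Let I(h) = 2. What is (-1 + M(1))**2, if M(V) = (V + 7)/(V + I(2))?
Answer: 25/9 ≈ 2.7778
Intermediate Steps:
M(V) = (7 + V)/(2 + V) (M(V) = (V + 7)/(V + 2) = (7 + V)/(2 + V))
(-1 + M(1))**2 = (-1 + (7 + 1)/(2 + 1))**2 = (-1 + 8/3)**2 = (5/3)**2 = 25/9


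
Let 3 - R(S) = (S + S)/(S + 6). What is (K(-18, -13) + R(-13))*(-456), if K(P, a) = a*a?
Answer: -537168/7 ≈ -76738.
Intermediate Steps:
K(P, a) = a**2
R(S) = 3 - 2*S/(6 + S) (R(S) = 3 - (S + S)/(S + 6) = 3 - 2*S/(6 + S))
(K(-18, -13) + R(-13))*(-456) = ((-13)**2 + (18 - 13)/(6 - 13))*(-456) = (169 + 5/(-7))*(-456) = (169 - 1/7*5)*(-456) = (169 - 5/7)*(-456) = (1178/7)*(-456) = -537168/7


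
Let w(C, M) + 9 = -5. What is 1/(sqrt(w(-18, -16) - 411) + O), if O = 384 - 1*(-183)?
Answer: 567/321914 - 5*I*sqrt(17)/321914 ≈ 0.0017613 - 6.4041e-5*I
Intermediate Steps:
w(C, M) = -14 (w(C, M) = -9 - 5 = -14)
O = 567 (O = 384 + 183 = 567)
1/(sqrt(w(-18, -16) - 411) + O) = 1/(sqrt(-14 - 411) + 567) = 1/(sqrt(-425) + 567) = 1/(5*I*sqrt(17) + 567) = 1/(567 + 5*I*sqrt(17))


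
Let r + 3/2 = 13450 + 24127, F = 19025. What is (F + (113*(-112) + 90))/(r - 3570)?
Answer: 12918/68011 ≈ 0.18994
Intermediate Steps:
r = 75151/2 (r = -3/2 + (13450 + 24127) = -3/2 + 37577 = 75151/2 ≈ 37576.)
(F + (113*(-112) + 90))/(r - 3570) = (19025 + (113*(-112) + 90))/(75151/2 - 3570) = (19025 + (-12656 + 90))/(68011/2) = (19025 - 12566)*(2/68011) = 6459*(2/68011) = 12918/68011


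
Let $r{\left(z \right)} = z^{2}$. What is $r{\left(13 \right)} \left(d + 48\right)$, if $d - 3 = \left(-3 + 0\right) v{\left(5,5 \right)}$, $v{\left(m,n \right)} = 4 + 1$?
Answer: $6084$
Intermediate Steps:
$v{\left(m,n \right)} = 5$
$d = -12$ ($d = 3 + \left(-3 + 0\right) 5 = 3 - 15 = -12$)
$r{\left(13 \right)} \left(d + 48\right) = 13^{2} \left(-12 + 48\right) = 169 \cdot 36 = 6084$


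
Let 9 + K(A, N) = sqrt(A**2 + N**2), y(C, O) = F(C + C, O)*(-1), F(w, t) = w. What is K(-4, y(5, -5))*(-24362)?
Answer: 219258 - 48724*sqrt(29) ≈ -43129.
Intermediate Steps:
y(C, O) = -2*C (y(C, O) = (C + C)*(-1) = (2*C)*(-1) = -2*C)
K(A, N) = -9 + sqrt(A**2 + N**2)
K(-4, y(5, -5))*(-24362) = (-9 + sqrt((-4)**2 + (-2*5)**2))*(-24362) = (-9 + sqrt(16 + (-10)**2))*(-24362) = (-9 + sqrt(16 + 100))*(-24362) = (-9 + sqrt(116))*(-24362) = (-9 + 2*sqrt(29))*(-24362) = 219258 - 48724*sqrt(29)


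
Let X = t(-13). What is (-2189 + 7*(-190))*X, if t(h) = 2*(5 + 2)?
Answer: -49266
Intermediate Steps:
t(h) = 14 (t(h) = 2*7 = 14)
X = 14
(-2189 + 7*(-190))*X = (-2189 + 7*(-190))*14 = (-2189 - 1330)*14 = -3519*14 = -49266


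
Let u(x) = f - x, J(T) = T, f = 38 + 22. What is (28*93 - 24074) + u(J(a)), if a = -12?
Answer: -21398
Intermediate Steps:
f = 60
u(x) = 60 - x
(28*93 - 24074) + u(J(a)) = (28*93 - 24074) + (60 - 1*(-12)) = (2604 - 24074) + (60 + 12) = -21470 + 72 = -21398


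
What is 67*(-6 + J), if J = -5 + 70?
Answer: 3953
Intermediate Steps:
J = 65
67*(-6 + J) = 67*(-6 + 65) = 67*59 = 3953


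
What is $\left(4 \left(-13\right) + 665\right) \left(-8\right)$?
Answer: $-4904$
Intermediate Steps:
$\left(4 \left(-13\right) + 665\right) \left(-8\right) = \left(-52 + 665\right) \left(-8\right) = 613 \left(-8\right) = -4904$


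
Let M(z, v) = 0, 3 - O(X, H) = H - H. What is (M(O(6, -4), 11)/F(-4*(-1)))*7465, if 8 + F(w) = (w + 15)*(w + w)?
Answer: 0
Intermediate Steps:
O(X, H) = 3 (O(X, H) = 3 - (H - H) = 3 - 1*0 = 3 + 0 = 3)
F(w) = -8 + 2*w*(15 + w) (F(w) = -8 + (w + 15)*(w + w) = -8 + (15 + w)*(2*w) = -8 + 2*w*(15 + w))
(M(O(6, -4), 11)/F(-4*(-1)))*7465 = (0/(-8 + 2*(-4*(-1))² + 30*(-4*(-1))))*7465 = (0/(-8 + 2*4² + 30*4))*7465 = (0/(-8 + 2*16 + 120))*7465 = (0/(-8 + 32 + 120))*7465 = (0/144)*7465 = (0*(1/144))*7465 = 0*7465 = 0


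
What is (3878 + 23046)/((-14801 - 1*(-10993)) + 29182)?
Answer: 13462/12687 ≈ 1.0611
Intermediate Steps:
(3878 + 23046)/((-14801 - 1*(-10993)) + 29182) = 26924/((-14801 + 10993) + 29182) = 26924/(-3808 + 29182) = 26924/25374 = 26924*(1/25374) = 13462/12687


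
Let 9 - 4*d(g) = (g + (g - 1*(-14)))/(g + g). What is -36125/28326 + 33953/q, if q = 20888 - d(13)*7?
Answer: 10797560131/30747788022 ≈ 0.35117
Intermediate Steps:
d(g) = 9/4 - (14 + 2*g)/(8*g) (d(g) = 9/4 - (g + (g - 1*(-14)))/(4*(g + g)) = 9/4 - (g + (g + 14))/(4*(2*g)) = 9/4 - (g + (14 + g))*1/(2*g)/4 = 9/4 - (14 + 2*g)*1/(2*g)/4 = 9/4 - (14 + 2*g)/(8*g))
q = 1085497/52 (q = 20888 - (2 - 7/4/13)*7 = 20888 - (2 - 7/4*1/13)*7 = 20888 - (2 - 7/52)*7 = 20888 - 97*7/52 = 20888 - 1*679/52 = 20888 - 679/52 = 1085497/52 ≈ 20875.)
-36125/28326 + 33953/q = -36125/28326 + 33953/(1085497/52) = -36125*1/28326 + 33953*(52/1085497) = -36125/28326 + 1765556/1085497 = 10797560131/30747788022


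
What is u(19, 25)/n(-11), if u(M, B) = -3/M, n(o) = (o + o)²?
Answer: -3/9196 ≈ -0.00032623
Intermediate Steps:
n(o) = 4*o² (n(o) = (2*o)² = 4*o²)
u(19, 25)/n(-11) = (-3/19)/((4*(-11)²)) = (-3*1/19)/((4*121)) = -3/19/484 = -3/19*1/484 = -3/9196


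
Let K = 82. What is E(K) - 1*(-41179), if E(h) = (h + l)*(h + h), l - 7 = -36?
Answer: 49871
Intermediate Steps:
l = -29 (l = 7 - 36 = -29)
E(h) = 2*h*(-29 + h) (E(h) = (h - 29)*(h + h) = (-29 + h)*(2*h) = 2*h*(-29 + h))
E(K) - 1*(-41179) = 2*82*(-29 + 82) - 1*(-41179) = 2*82*53 + 41179 = 8692 + 41179 = 49871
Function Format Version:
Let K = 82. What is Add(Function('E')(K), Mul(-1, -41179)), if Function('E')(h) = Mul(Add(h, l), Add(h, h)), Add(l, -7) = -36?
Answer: 49871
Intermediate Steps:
l = -29 (l = Add(7, -36) = -29)
Function('E')(h) = Mul(2, h, Add(-29, h)) (Function('E')(h) = Mul(Add(h, -29), Add(h, h)) = Mul(Add(-29, h), Mul(2, h)) = Mul(2, h, Add(-29, h)))
Add(Function('E')(K), Mul(-1, -41179)) = Add(Mul(2, 82, Add(-29, 82)), Mul(-1, -41179)) = Add(Mul(2, 82, 53), 41179) = Add(8692, 41179) = 49871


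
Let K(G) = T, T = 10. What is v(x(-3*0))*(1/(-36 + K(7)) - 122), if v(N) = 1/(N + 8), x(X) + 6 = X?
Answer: -3173/52 ≈ -61.019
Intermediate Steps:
K(G) = 10
x(X) = -6 + X
v(N) = 1/(8 + N)
v(x(-3*0))*(1/(-36 + K(7)) - 122) = (1/(-36 + 10) - 122)/(8 + (-6 - 3*0)) = (1/(-26) - 122)/(8 + (-6 + 0)) = (-1/26 - 122)/(8 - 6) = -3173/26/2 = (1/2)*(-3173/26) = -3173/52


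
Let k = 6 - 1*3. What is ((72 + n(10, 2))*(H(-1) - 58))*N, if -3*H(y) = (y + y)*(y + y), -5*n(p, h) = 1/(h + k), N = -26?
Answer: 8325772/75 ≈ 1.1101e+5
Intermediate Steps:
k = 3 (k = 6 - 3 = 3)
n(p, h) = -1/(5*(3 + h)) (n(p, h) = -1/(5*(h + 3)) = -1/(5*(3 + h)))
H(y) = -4*y²/3 (H(y) = -(y + y)*(y + y)/3 = -2*y*2*y/3 = -4*y²/3)
((72 + n(10, 2))*(H(-1) - 58))*N = ((72 - 1/(15 + 5*2))*(-4/3*(-1)² - 58))*(-26) = ((72 - 1/(15 + 10))*(-4/3*1 - 58))*(-26) = ((72 - 1/25)*(-4/3 - 58))*(-26) = ((72 - 1*1/25)*(-178/3))*(-26) = ((72 - 1/25)*(-178/3))*(-26) = ((1799/25)*(-178/3))*(-26) = -320222/75*(-26) = 8325772/75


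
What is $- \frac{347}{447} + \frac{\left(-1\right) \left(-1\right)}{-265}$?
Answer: $- \frac{92402}{118455} \approx -0.78006$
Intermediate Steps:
$- \frac{347}{447} + \frac{\left(-1\right) \left(-1\right)}{-265} = \left(-347\right) \frac{1}{447} + 1 \left(- \frac{1}{265}\right) = - \frac{347}{447} - \frac{1}{265} = - \frac{92402}{118455}$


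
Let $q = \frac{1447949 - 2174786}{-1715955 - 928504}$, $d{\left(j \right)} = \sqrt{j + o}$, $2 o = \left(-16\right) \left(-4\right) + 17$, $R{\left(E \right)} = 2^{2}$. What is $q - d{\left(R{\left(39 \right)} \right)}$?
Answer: $\frac{726837}{2644459} - \frac{\sqrt{178}}{2} \approx -6.396$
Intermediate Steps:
$R{\left(E \right)} = 4$
$o = \frac{81}{2}$ ($o = \frac{\left(-16\right) \left(-4\right) + 17}{2} = \frac{64 + 17}{2} = \frac{1}{2} \cdot 81 = \frac{81}{2} \approx 40.5$)
$d{\left(j \right)} = \sqrt{\frac{81}{2} + j}$ ($d{\left(j \right)} = \sqrt{j + \frac{81}{2}} = \sqrt{\frac{81}{2} + j}$)
$q = \frac{726837}{2644459}$ ($q = - \frac{726837}{-2644459} = \left(-726837\right) \left(- \frac{1}{2644459}\right) = \frac{726837}{2644459} \approx 0.27485$)
$q - d{\left(R{\left(39 \right)} \right)} = \frac{726837}{2644459} - \frac{\sqrt{162 + 4 \cdot 4}}{2} = \frac{726837}{2644459} - \frac{\sqrt{162 + 16}}{2} = \frac{726837}{2644459} - \frac{\sqrt{178}}{2}$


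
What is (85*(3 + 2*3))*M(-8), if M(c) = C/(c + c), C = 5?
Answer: -3825/16 ≈ -239.06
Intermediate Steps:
M(c) = 5/(2*c) (M(c) = 5/(c + c) = 5/(2*c))
(85*(3 + 2*3))*M(-8) = (85*(3 + 2*3))*((5/2)/(-8)) = (85*(3 + 6))*((5/2)*(-1/8)) = (85*9)*(-5/16) = 765*(-5/16) = -3825/16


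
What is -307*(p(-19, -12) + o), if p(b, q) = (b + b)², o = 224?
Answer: -512076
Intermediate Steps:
p(b, q) = 4*b² (p(b, q) = (2*b)² = 4*b²)
-307*(p(-19, -12) + o) = -307*(4*(-19)² + 224) = -307*(4*361 + 224) = -307*(1444 + 224) = -307*1668 = -512076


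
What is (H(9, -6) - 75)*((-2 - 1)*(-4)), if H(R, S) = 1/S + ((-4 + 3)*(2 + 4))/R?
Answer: -910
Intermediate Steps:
H(R, S) = 1/S - 6/R (H(R, S) = 1/S + (-1*6)/R = 1/S - 6/R)
(H(9, -6) - 75)*((-2 - 1)*(-4)) = ((1/(-6) - 6/9) - 75)*((-2 - 1)*(-4)) = ((-⅙ - 6*⅑) - 75)*(-3*(-4)) = ((-⅙ - ⅔) - 75)*12 = (-⅚ - 75)*12 = -455/6*12 = -910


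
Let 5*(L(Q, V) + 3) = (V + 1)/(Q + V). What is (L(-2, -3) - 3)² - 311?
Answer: -172471/625 ≈ -275.95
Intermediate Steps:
L(Q, V) = -3 + (1 + V)/(5*(Q + V)) (L(Q, V) = -3 + ((V + 1)/(Q + V))/5 = -3 + ((1 + V)/(Q + V))/5 = -3 + (1 + V)/(5*(Q + V)))
(L(-2, -3) - 3)² - 311 = ((1 - 15*(-2) - 14*(-3))/(5*(-2 - 3)) - 3)² - 311 = ((⅕)*(1 + 30 + 42)/(-5) - 3)² - 311 = ((⅕)*(-⅕)*73 - 3)² - 311 = (-73/25 - 3)² - 311 = (-148/25)² - 311 = 21904/625 - 311 = -172471/625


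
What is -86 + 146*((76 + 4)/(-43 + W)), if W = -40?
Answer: -18818/83 ≈ -226.72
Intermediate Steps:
-86 + 146*((76 + 4)/(-43 + W)) = -86 + 146*((76 + 4)/(-43 - 40)) = -86 + 146*(80/(-83)) = -86 + 146*(80*(-1/83)) = -86 + 146*(-80/83) = -86 - 11680/83 = -18818/83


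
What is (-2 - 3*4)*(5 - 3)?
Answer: -28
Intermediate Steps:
(-2 - 3*4)*(5 - 3) = (-2 - 12)*2 = -14*2 = -28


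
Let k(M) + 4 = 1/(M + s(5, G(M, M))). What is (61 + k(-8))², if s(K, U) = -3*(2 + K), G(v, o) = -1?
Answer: 2729104/841 ≈ 3245.1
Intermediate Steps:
s(K, U) = -6 - 3*K
k(M) = -4 + 1/(-21 + M) (k(M) = -4 + 1/(M + (-6 - 3*5)) = -4 + 1/(M + (-6 - 15)) = -4 + 1/(M - 21) = -4 + 1/(-21 + M))
(61 + k(-8))² = (61 + (85 - 4*(-8))/(-21 - 8))² = (61 + (85 + 32)/(-29))² = (61 - 1/29*117)² = (61 - 117/29)² = (1652/29)² = 2729104/841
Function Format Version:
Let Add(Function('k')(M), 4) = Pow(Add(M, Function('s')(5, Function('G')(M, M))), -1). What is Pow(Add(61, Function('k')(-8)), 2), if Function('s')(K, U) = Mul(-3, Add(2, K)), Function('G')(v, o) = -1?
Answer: Rational(2729104, 841) ≈ 3245.1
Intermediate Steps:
Function('s')(K, U) = Add(-6, Mul(-3, K))
Function('k')(M) = Add(-4, Pow(Add(-21, M), -1)) (Function('k')(M) = Add(-4, Pow(Add(M, Add(-6, Mul(-3, 5))), -1)) = Add(-4, Pow(Add(M, Add(-6, -15)), -1)) = Add(-4, Pow(Add(M, -21), -1)) = Add(-4, Pow(Add(-21, M), -1)))
Pow(Add(61, Function('k')(-8)), 2) = Pow(Add(61, Mul(Pow(Add(-21, -8), -1), Add(85, Mul(-4, -8)))), 2) = Pow(Add(61, Mul(Pow(-29, -1), Add(85, 32))), 2) = Pow(Add(61, Mul(Rational(-1, 29), 117)), 2) = Pow(Add(61, Rational(-117, 29)), 2) = Pow(Rational(1652, 29), 2) = Rational(2729104, 841)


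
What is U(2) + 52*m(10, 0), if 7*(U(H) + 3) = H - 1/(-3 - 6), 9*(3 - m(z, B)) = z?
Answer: 2006/21 ≈ 95.524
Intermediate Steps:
m(z, B) = 3 - z/9
U(H) = -188/63 + H/7 (U(H) = -3 + (H - 1/(-3 - 6))/7 = -3 + (H - 1/(-9))/7 = -3 + (H - 1*(-⅑))/7 = -3 + (H + ⅑)/7 = -3 + (⅑ + H)/7 = -3 + (1/63 + H/7) = -188/63 + H/7)
U(2) + 52*m(10, 0) = (-188/63 + (⅐)*2) + 52*(3 - ⅑*10) = (-188/63 + 2/7) + 52*(3 - 10/9) = -170/63 + 52*(17/9) = -170/63 + 884/9 = 2006/21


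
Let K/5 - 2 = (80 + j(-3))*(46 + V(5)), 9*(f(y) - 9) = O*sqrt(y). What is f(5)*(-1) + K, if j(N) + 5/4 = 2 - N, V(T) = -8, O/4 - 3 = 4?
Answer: 31827/2 - 28*sqrt(5)/9 ≈ 15907.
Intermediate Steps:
O = 28 (O = 12 + 4*4 = 12 + 16 = 28)
f(y) = 9 + 28*sqrt(y)/9 (f(y) = 9 + (28*sqrt(y))/9 = 9 + 28*sqrt(y)/9)
j(N) = 3/4 - N (j(N) = -5/4 + (2 - N) = 3/4 - N)
K = 31845/2 (K = 10 + 5*((80 + (3/4 - 1*(-3)))*(46 - 8)) = 10 + 5*((80 + (3/4 + 3))*38) = 10 + 5*((80 + 15/4)*38) = 10 + 5*((335/4)*38) = 10 + 5*(6365/2) = 10 + 31825/2 = 31845/2 ≈ 15923.)
f(5)*(-1) + K = (9 + 28*sqrt(5)/9)*(-1) + 31845/2 = (-9 - 28*sqrt(5)/9) + 31845/2 = 31827/2 - 28*sqrt(5)/9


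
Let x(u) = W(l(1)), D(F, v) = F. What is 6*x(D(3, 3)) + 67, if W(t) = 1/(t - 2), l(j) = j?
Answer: 61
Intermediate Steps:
W(t) = 1/(-2 + t)
x(u) = -1 (x(u) = 1/(-2 + 1) = 1/(-1) = -1)
6*x(D(3, 3)) + 67 = 6*(-1) + 67 = -6 + 67 = 61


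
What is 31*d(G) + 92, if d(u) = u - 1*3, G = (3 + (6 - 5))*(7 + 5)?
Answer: 1487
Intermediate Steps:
G = 48 (G = (3 + 1)*12 = 4*12 = 48)
d(u) = -3 + u (d(u) = u - 3 = -3 + u)
31*d(G) + 92 = 31*(-3 + 48) + 92 = 31*45 + 92 = 1395 + 92 = 1487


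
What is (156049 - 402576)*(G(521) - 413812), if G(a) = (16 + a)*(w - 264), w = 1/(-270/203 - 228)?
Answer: 2125439131753479/15518 ≈ 1.3697e+11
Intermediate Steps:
w = -203/46554 (w = 1/(-270*1/203 - 228) = 1/(-270/203 - 228) = 1/(-46554/203) = -203/46554 ≈ -0.0043605)
G(a) = -98323672/23277 - 12290459*a/46554 (G(a) = (16 + a)*(-203/46554 - 264) = (16 + a)*(-12290459/46554) = -98323672/23277 - 12290459*a/46554)
(156049 - 402576)*(G(521) - 413812) = (156049 - 402576)*((-98323672/23277 - 12290459/46554*521) - 413812) = -246527*((-98323672/23277 - 6403329139/46554) - 413812) = -246527*(-2199992161/15518 - 413812) = -246527*(-8621526777/15518) = 2125439131753479/15518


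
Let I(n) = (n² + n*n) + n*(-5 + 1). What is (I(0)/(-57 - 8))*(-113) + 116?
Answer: 116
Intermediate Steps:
I(n) = -4*n + 2*n² (I(n) = (n² + n²) + n*(-4) = 2*n² - 4*n = -4*n + 2*n²)
(I(0)/(-57 - 8))*(-113) + 116 = ((2*0*(-2 + 0))/(-57 - 8))*(-113) + 116 = ((2*0*(-2))/(-65))*(-113) + 116 = (0*(-1/65))*(-113) + 116 = 0*(-113) + 116 = 0 + 116 = 116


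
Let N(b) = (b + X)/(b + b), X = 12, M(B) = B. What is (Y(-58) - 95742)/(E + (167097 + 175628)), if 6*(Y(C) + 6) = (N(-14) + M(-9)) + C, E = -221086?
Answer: -8043769/10217676 ≈ -0.78724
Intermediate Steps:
N(b) = (12 + b)/(2*b) (N(b) = (b + 12)/(b + b) = (12 + b)/((2*b)) = (12 + b)*(1/(2*b)) = (12 + b)/(2*b))
Y(C) = -629/84 + C/6 (Y(C) = -6 + (((½)*(12 - 14)/(-14) - 9) + C)/6 = -6 + (((½)*(-1/14)*(-2) - 9) + C)/6 = -6 + ((1/14 - 9) + C)/6 = -6 + (-125/14 + C)/6 = -6 + (-125/84 + C/6) = -629/84 + C/6)
(Y(-58) - 95742)/(E + (167097 + 175628)) = ((-629/84 + (⅙)*(-58)) - 95742)/(-221086 + (167097 + 175628)) = ((-629/84 - 29/3) - 95742)/(-221086 + 342725) = (-1441/84 - 95742)/121639 = -8043769/84*1/121639 = -8043769/10217676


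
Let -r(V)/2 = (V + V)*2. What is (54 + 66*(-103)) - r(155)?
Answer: -5504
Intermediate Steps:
r(V) = -8*V (r(V) = -2*(V + V)*2 = -2*2*V*2 = -8*V)
(54 + 66*(-103)) - r(155) = (54 + 66*(-103)) - (-8)*155 = (54 - 6798) - 1*(-1240) = -6744 + 1240 = -5504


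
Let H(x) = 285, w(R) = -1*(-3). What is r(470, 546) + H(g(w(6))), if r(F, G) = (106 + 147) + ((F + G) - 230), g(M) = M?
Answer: 1324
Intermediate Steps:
w(R) = 3
r(F, G) = 23 + F + G (r(F, G) = 253 + (-230 + F + G) = 23 + F + G)
r(470, 546) + H(g(w(6))) = (23 + 470 + 546) + 285 = 1039 + 285 = 1324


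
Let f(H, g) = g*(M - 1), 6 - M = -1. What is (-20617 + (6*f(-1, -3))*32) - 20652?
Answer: -44725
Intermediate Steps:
M = 7 (M = 6 - 1*(-1) = 6 + 1 = 7)
f(H, g) = 6*g (f(H, g) = g*(7 - 1) = g*6 = 6*g)
(-20617 + (6*f(-1, -3))*32) - 20652 = (-20617 + (6*(6*(-3)))*32) - 20652 = (-20617 + (6*(-18))*32) - 20652 = (-20617 - 108*32) - 20652 = (-20617 - 3456) - 20652 = -24073 - 20652 = -44725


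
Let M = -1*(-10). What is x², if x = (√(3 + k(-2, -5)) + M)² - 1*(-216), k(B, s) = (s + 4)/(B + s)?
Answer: 5052356/49 + 89360*√154/49 ≈ 1.2574e+5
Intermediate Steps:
M = 10
k(B, s) = (4 + s)/(B + s)
x = 216 + (10 + √154/7)² (x = (√(3 + (4 - 5)/(-2 - 5)) + 10)² - 1*(-216) = (√(3 - 1/(-7)) + 10)² + 216 = (√(3 - ⅐*(-1)) + 10)² + 216 = (√(3 + ⅐) + 10)² + 216 = (√(22/7) + 10)² + 216 = (√154/7 + 10)² + 216 = (10 + √154/7)² + 216 = 216 + (10 + √154/7)² ≈ 354.60)
x² = (2234/7 + 20*√154/7)²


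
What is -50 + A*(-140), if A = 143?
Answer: -20070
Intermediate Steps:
-50 + A*(-140) = -50 + 143*(-140) = -50 - 20020 = -20070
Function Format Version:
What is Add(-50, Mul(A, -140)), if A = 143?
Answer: -20070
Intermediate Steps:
Add(-50, Mul(A, -140)) = Add(-50, Mul(143, -140)) = Add(-50, -20020) = -20070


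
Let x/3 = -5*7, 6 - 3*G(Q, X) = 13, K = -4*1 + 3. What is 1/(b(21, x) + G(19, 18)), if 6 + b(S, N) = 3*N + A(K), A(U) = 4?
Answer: -3/958 ≈ -0.0031315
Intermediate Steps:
K = -1 (K = -4 + 3 = -1)
G(Q, X) = -7/3 (G(Q, X) = 2 - ⅓*13 = 2 - 13/3 = -7/3)
x = -105 (x = 3*(-5*7) = 3*(-35) = -105)
b(S, N) = -2 + 3*N (b(S, N) = -6 + (3*N + 4) = -6 + (4 + 3*N) = -2 + 3*N)
1/(b(21, x) + G(19, 18)) = 1/((-2 + 3*(-105)) - 7/3) = 1/((-2 - 315) - 7/3) = 1/(-317 - 7/3) = 1/(-958/3) = -3/958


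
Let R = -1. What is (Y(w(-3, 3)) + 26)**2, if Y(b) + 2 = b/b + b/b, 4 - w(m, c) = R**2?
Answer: 676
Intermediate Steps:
w(m, c) = 3 (w(m, c) = 4 - 1*(-1)**2 = 4 - 1*1 = 4 - 1 = 3)
Y(b) = 0 (Y(b) = -2 + (b/b + b/b) = -2 + (1 + 1) = -2 + 2 = 0)
(Y(w(-3, 3)) + 26)**2 = (0 + 26)**2 = 26**2 = 676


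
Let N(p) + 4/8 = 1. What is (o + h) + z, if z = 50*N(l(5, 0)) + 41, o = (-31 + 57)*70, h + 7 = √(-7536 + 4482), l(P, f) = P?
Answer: 1879 + I*√3054 ≈ 1879.0 + 55.263*I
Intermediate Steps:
h = -7 + I*√3054 (h = -7 + √(-7536 + 4482) = -7 + √(-3054) = -7 + I*√3054 ≈ -7.0 + 55.263*I)
N(p) = ½ (N(p) = -½ + 1 = ½)
o = 1820 (o = 26*70 = 1820)
z = 66 (z = 50*(½) + 41 = 25 + 41 = 66)
(o + h) + z = (1820 + (-7 + I*√3054)) + 66 = (1813 + I*√3054) + 66 = 1879 + I*√3054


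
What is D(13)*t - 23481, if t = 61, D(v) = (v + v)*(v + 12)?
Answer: 16169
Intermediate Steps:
D(v) = 2*v*(12 + v) (D(v) = (2*v)*(12 + v) = 2*v*(12 + v))
D(13)*t - 23481 = (2*13*(12 + 13))*61 - 23481 = (2*13*25)*61 - 23481 = 650*61 - 23481 = 39650 - 23481 = 16169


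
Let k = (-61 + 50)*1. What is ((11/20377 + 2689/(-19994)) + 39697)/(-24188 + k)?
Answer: -16173207371567/9859101841862 ≈ -1.6404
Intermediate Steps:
k = -11 (k = -11*1 = -11)
((11/20377 + 2689/(-19994)) + 39697)/(-24188 + k) = ((11/20377 + 2689/(-19994)) + 39697)/(-24188 - 11) = ((11*(1/20377) + 2689*(-1/19994)) + 39697)/(-24199) = ((11/20377 - 2689/19994) + 39697)*(-1/24199) = (-54573819/407417738 + 39697)*(-1/24199) = (16173207371567/407417738)*(-1/24199) = -16173207371567/9859101841862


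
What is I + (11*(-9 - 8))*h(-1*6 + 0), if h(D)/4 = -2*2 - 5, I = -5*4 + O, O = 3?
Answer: 6715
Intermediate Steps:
I = -17 (I = -5*4 + 3 = -20 + 3 = -17)
h(D) = -36 (h(D) = 4*(-2*2 - 5) = 4*(-4 - 5) = 4*(-9) = -36)
I + (11*(-9 - 8))*h(-1*6 + 0) = -17 + (11*(-9 - 8))*(-36) = -17 + (11*(-17))*(-36) = -17 - 187*(-36) = -17 + 6732 = 6715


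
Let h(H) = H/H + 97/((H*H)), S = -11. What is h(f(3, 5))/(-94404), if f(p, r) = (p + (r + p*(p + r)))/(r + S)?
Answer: -1129/24167424 ≈ -4.6716e-5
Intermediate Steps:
f(p, r) = (p + r + p*(p + r))/(-11 + r) (f(p, r) = (p + (r + p*(p + r)))/(r - 11) = (p + r + p*(p + r))/(-11 + r))
h(H) = 1 + 97/H**2 (h(H) = 1 + 97/(H**2) = 1 + 97/H**2)
h(f(3, 5))/(-94404) = (1 + 97/((3 + 5 + 3**2 + 3*5)/(-11 + 5))**2)/(-94404) = (1 + 97/((3 + 5 + 9 + 15)/(-6))**2)*(-1/94404) = (1 + 97/(-1/6*32)**2)*(-1/94404) = (1 + 97/(-16/3)**2)*(-1/94404) = (1 + 97*(9/256))*(-1/94404) = (1 + 873/256)*(-1/94404) = (1129/256)*(-1/94404) = -1129/24167424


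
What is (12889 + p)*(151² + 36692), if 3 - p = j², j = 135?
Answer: -317276169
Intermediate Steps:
p = -18222 (p = 3 - 1*135² = 3 - 1*18225 = 3 - 18225 = -18222)
(12889 + p)*(151² + 36692) = (12889 - 18222)*(151² + 36692) = -5333*(22801 + 36692) = -5333*59493 = -317276169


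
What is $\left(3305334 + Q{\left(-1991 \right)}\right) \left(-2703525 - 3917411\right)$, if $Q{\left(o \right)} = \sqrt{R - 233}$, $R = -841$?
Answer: $-21884404872624 - 6620936 i \sqrt{1074} \approx -2.1884 \cdot 10^{13} - 2.1698 \cdot 10^{8} i$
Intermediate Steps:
$Q{\left(o \right)} = i \sqrt{1074}$ ($Q{\left(o \right)} = \sqrt{-841 - 233} = \sqrt{-1074} = i \sqrt{1074}$)
$\left(3305334 + Q{\left(-1991 \right)}\right) \left(-2703525 - 3917411\right) = \left(3305334 + i \sqrt{1074}\right) \left(-2703525 - 3917411\right) = \left(3305334 + i \sqrt{1074}\right) \left(-6620936\right) = -21884404872624 - 6620936 i \sqrt{1074}$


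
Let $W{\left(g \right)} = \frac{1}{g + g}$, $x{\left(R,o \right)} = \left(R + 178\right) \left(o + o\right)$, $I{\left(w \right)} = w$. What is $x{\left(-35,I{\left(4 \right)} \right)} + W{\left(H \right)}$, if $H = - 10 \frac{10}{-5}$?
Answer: $\frac{45761}{40} \approx 1144.0$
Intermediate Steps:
$H = 20$ ($H = - 10 \cdot 10 \left(- \frac{1}{5}\right) = \left(-10\right) \left(-2\right) = 20$)
$x{\left(R,o \right)} = 2 o \left(178 + R\right)$ ($x{\left(R,o \right)} = \left(178 + R\right) 2 o = 2 o \left(178 + R\right)$)
$W{\left(g \right)} = \frac{1}{2 g}$
$x{\left(-35,I{\left(4 \right)} \right)} + W{\left(H \right)} = 2 \cdot 4 \left(178 - 35\right) + \frac{1}{2 \cdot 20} = 2 \cdot 4 \cdot 143 + \frac{1}{2} \cdot \frac{1}{20} = 1144 + \frac{1}{40} = \frac{45761}{40}$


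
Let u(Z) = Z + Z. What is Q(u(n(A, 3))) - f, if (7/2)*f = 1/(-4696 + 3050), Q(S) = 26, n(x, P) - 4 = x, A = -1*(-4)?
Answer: 149787/5761 ≈ 26.000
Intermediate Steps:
A = 4
n(x, P) = 4 + x
u(Z) = 2*Z
f = -1/5761 (f = 2/(7*(-4696 + 3050)) = (2/7)/(-1646) = (2/7)*(-1/1646) = -1/5761 ≈ -0.00017358)
Q(u(n(A, 3))) - f = 26 - 1*(-1/5761) = 26 + 1/5761 = 149787/5761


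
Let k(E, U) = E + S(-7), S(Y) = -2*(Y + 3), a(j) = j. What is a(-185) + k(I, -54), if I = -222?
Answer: -399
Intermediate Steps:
S(Y) = -6 - 2*Y (S(Y) = -2*(3 + Y) = -6 - 2*Y)
k(E, U) = 8 + E (k(E, U) = E + (-6 - 2*(-7)) = E + (-6 + 14) = E + 8 = 8 + E)
a(-185) + k(I, -54) = -185 + (8 - 222) = -185 - 214 = -399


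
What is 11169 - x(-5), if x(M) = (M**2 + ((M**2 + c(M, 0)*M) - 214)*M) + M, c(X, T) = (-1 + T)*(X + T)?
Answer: 10079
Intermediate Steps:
c(X, T) = (-1 + T)*(T + X)
x(M) = M**2 - 213*M (x(M) = (M**2 + ((M**2 + (0**2 - 1*0 - M + 0*M)*M) - 214)*M) + M = (M**2 + ((M**2 + (0 + 0 - M + 0)*M) - 214)*M) + M = (M**2 + ((M**2 + (-M)*M) - 214)*M) + M = (M**2 + ((M**2 - M**2) - 214)*M) + M = (M**2 + (0 - 214)*M) + M = (M**2 - 214*M) + M = M**2 - 213*M)
11169 - x(-5) = 11169 - (-5)*(-213 - 5) = 11169 - (-5)*(-218) = 11169 - 1*1090 = 11169 - 1090 = 10079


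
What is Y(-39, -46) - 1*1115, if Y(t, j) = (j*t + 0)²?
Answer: 3217321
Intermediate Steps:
Y(t, j) = j²*t² (Y(t, j) = (j*t)² = j²*t²)
Y(-39, -46) - 1*1115 = (-46)²*(-39)² - 1*1115 = 2116*1521 - 1115 = 3218436 - 1115 = 3217321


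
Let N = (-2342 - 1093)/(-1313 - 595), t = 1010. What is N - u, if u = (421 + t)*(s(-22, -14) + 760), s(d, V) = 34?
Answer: -722630959/636 ≈ -1.1362e+6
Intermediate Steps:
u = 1136214 (u = (421 + 1010)*(34 + 760) = 1431*794 = 1136214)
N = 1145/636 (N = -3435/(-1908) = -3435*(-1/1908) = 1145/636 ≈ 1.8003)
N - u = 1145/636 - 1*1136214 = 1145/636 - 1136214 = -722630959/636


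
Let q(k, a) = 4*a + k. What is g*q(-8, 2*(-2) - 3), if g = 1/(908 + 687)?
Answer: -36/1595 ≈ -0.022571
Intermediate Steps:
q(k, a) = k + 4*a
g = 1/1595 ≈ 0.00062696
g*q(-8, 2*(-2) - 3) = (-8 + 4*(2*(-2) - 3))/1595 = (-8 + 4*(-4 - 3))/1595 = (-8 + 4*(-7))/1595 = (-8 - 28)/1595 = (1/1595)*(-36) = -36/1595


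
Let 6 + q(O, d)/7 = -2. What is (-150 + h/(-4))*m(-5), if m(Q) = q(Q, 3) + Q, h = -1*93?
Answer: 30927/4 ≈ 7731.8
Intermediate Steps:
q(O, d) = -56 (q(O, d) = -42 + 7*(-2) = -42 - 14 = -56)
h = -93
m(Q) = -56 + Q
(-150 + h/(-4))*m(-5) = (-150 - 93/(-4))*(-56 - 5) = (-150 - 93*(-¼))*(-61) = (-150 + 93/4)*(-61) = -507/4*(-61) = 30927/4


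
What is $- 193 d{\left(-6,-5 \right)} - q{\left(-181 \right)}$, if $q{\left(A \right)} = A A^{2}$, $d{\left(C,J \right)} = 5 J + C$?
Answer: $5935724$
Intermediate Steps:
$d{\left(C,J \right)} = C + 5 J$
$q{\left(A \right)} = A^{3}$
$- 193 d{\left(-6,-5 \right)} - q{\left(-181 \right)} = - 193 \left(-6 + 5 \left(-5\right)\right) - \left(-181\right)^{3} = - 193 \left(-6 - 25\right) - -5929741 = \left(-193\right) \left(-31\right) + 5929741 = 5983 + 5929741 = 5935724$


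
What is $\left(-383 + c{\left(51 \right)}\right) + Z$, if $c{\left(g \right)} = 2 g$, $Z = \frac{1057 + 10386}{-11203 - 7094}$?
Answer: $- \frac{5152900}{18297} \approx -281.63$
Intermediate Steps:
$Z = - \frac{11443}{18297}$ ($Z = \frac{11443}{-18297} = 11443 \left(- \frac{1}{18297}\right) = - \frac{11443}{18297} \approx -0.6254$)
$\left(-383 + c{\left(51 \right)}\right) + Z = \left(-383 + 2 \cdot 51\right) - \frac{11443}{18297} = \left(-383 + 102\right) - \frac{11443}{18297} = -281 - \frac{11443}{18297} = - \frac{5152900}{18297}$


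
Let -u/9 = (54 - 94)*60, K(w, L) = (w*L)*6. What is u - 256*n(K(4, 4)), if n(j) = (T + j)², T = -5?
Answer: -2098336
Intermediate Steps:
K(w, L) = 6*L*w (K(w, L) = (L*w)*6 = 6*L*w)
n(j) = (-5 + j)²
u = 21600 (u = -9*(54 - 94)*60 = -(-360)*60 = -9*(-2400) = 21600)
u - 256*n(K(4, 4)) = 21600 - 256*(-5 + 6*4*4)² = 21600 - 256*(-5 + 96)² = 21600 - 256*91² = 21600 - 256*8281 = 21600 - 2119936 = -2098336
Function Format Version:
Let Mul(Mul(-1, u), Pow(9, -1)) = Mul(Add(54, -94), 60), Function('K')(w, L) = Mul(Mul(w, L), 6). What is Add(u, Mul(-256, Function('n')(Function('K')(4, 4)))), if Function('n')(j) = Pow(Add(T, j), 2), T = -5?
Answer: -2098336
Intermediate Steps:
Function('K')(w, L) = Mul(6, L, w) (Function('K')(w, L) = Mul(Mul(L, w), 6) = Mul(6, L, w))
Function('n')(j) = Pow(Add(-5, j), 2)
u = 21600 (u = Mul(-9, Mul(Add(54, -94), 60)) = Mul(-9, Mul(-40, 60)) = Mul(-9, -2400) = 21600)
Add(u, Mul(-256, Function('n')(Function('K')(4, 4)))) = Add(21600, Mul(-256, Pow(Add(-5, Mul(6, 4, 4)), 2))) = Add(21600, Mul(-256, Pow(Add(-5, 96), 2))) = Add(21600, Mul(-256, Pow(91, 2))) = Add(21600, Mul(-256, 8281)) = Add(21600, -2119936) = -2098336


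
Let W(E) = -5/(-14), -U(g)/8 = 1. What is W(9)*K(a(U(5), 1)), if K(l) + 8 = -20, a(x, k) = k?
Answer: -10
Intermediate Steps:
U(g) = -8 (U(g) = -8*1 = -8)
K(l) = -28 (K(l) = -8 - 20 = -28)
W(E) = 5/14 (W(E) = -5*(-1/14) = 5/14)
W(9)*K(a(U(5), 1)) = (5/14)*(-28) = -10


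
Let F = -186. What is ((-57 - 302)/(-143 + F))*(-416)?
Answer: -149344/329 ≈ -453.93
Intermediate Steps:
((-57 - 302)/(-143 + F))*(-416) = ((-57 - 302)/(-143 - 186))*(-416) = -359/(-329)*(-416) = -359*(-1/329)*(-416) = (359/329)*(-416) = -149344/329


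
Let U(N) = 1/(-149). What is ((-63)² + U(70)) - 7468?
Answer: -521352/149 ≈ -3499.0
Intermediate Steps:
U(N) = -1/149
((-63)² + U(70)) - 7468 = ((-63)² - 1/149) - 7468 = (3969 - 1/149) - 7468 = 591380/149 - 7468 = -521352/149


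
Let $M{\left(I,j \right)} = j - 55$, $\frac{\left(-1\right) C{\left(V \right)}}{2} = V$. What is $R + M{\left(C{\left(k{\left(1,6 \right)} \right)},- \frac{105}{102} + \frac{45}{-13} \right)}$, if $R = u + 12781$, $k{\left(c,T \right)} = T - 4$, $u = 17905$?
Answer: $\frac{13536917}{442} \approx 30627.0$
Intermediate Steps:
$k{\left(c,T \right)} = -4 + T$
$C{\left(V \right)} = - 2 V$
$R = 30686$ ($R = 17905 + 12781 = 30686$)
$M{\left(I,j \right)} = -55 + j$
$R + M{\left(C{\left(k{\left(1,6 \right)} \right)},- \frac{105}{102} + \frac{45}{-13} \right)} = 30686 + \left(-55 + \left(- \frac{105}{102} + \frac{45}{-13}\right)\right) = 30686 + \left(-55 + \left(\left(-105\right) \frac{1}{102} + 45 \left(- \frac{1}{13}\right)\right)\right) = 30686 - \frac{26295}{442} = \frac{13536917}{442}$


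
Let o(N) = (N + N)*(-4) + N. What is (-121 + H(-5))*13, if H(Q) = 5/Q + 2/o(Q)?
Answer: -55484/35 ≈ -1585.3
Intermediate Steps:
o(N) = -7*N (o(N) = (2*N)*(-4) + N = -8*N + N = -7*N)
H(Q) = 33/(7*Q) (H(Q) = 5/Q + 2/((-7*Q)) = 5/Q + 2*(-1/(7*Q)) = 5/Q - 2/(7*Q) = 33/(7*Q))
(-121 + H(-5))*13 = (-121 + (33/7)/(-5))*13 = (-121 + (33/7)*(-⅕))*13 = (-121 - 33/35)*13 = -4268/35*13 = -55484/35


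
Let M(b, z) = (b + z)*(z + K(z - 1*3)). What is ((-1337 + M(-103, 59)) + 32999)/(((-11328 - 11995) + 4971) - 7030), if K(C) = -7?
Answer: -14687/12691 ≈ -1.1573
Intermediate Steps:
M(b, z) = (-7 + z)*(b + z) (M(b, z) = (b + z)*(z - 7) = (b + z)*(-7 + z) = (-7 + z)*(b + z))
((-1337 + M(-103, 59)) + 32999)/(((-11328 - 11995) + 4971) - 7030) = ((-1337 + (59**2 - 7*(-103) - 7*59 - 103*59)) + 32999)/(((-11328 - 11995) + 4971) - 7030) = ((-1337 + (3481 + 721 - 413 - 6077)) + 32999)/((-23323 + 4971) - 7030) = ((-1337 - 2288) + 32999)/(-18352 - 7030) = (-3625 + 32999)/(-25382) = 29374*(-1/25382) = -14687/12691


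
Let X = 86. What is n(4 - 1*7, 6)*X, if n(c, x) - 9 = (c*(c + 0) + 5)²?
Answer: 17630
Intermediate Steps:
n(c, x) = 9 + (5 + c²)² (n(c, x) = 9 + (c*(c + 0) + 5)² = 9 + (c*c + 5)² = 9 + (c² + 5)² = 9 + (5 + c²)²)
n(4 - 1*7, 6)*X = (9 + (5 + (4 - 1*7)²)²)*86 = (9 + (5 + (4 - 7)²)²)*86 = (9 + (5 + (-3)²)²)*86 = (9 + (5 + 9)²)*86 = (9 + 14²)*86 = (9 + 196)*86 = 205*86 = 17630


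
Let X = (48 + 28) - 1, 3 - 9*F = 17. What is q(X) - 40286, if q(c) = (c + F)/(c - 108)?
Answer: -11965603/297 ≈ -40288.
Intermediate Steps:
F = -14/9 (F = ⅓ - ⅑*17 = ⅓ - 17/9 = -14/9 ≈ -1.5556)
X = 75 (X = 76 - 1 = 75)
q(c) = (-14/9 + c)/(-108 + c) (q(c) = (c - 14/9)/(c - 108) = (-14/9 + c)/(-108 + c))
q(X) - 40286 = (-14/9 + 75)/(-108 + 75) - 40286 = (661/9)/(-33) - 40286 = -1/33*661/9 - 40286 = -661/297 - 40286 = -11965603/297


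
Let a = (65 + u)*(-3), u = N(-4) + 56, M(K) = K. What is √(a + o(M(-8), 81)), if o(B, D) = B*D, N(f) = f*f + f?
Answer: I*√1047 ≈ 32.357*I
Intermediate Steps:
N(f) = f + f² (N(f) = f² + f = f + f²)
u = 68 (u = -4*(1 - 4) + 56 = -4*(-3) + 56 = 12 + 56 = 68)
a = -399 (a = (65 + 68)*(-3) = 133*(-3) = -399)
√(a + o(M(-8), 81)) = √(-399 - 8*81) = √(-399 - 648) = √(-1047) = I*√1047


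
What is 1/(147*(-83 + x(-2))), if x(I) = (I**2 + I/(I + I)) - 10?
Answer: -2/26019 ≈ -7.6867e-5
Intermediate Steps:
x(I) = -19/2 + I**2 (x(I) = (I**2 + I/((2*I))) - 10 = (I**2 + (1/(2*I))*I) - 10 = (I**2 + 1/2) - 10 = (1/2 + I**2) - 10 = -19/2 + I**2)
1/(147*(-83 + x(-2))) = 1/(147*(-83 + (-19/2 + (-2)**2))) = 1/(147*(-83 + (-19/2 + 4))) = 1/(147*(-83 - 11/2)) = 1/(147*(-177/2)) = 1/(-26019/2) = -2/26019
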